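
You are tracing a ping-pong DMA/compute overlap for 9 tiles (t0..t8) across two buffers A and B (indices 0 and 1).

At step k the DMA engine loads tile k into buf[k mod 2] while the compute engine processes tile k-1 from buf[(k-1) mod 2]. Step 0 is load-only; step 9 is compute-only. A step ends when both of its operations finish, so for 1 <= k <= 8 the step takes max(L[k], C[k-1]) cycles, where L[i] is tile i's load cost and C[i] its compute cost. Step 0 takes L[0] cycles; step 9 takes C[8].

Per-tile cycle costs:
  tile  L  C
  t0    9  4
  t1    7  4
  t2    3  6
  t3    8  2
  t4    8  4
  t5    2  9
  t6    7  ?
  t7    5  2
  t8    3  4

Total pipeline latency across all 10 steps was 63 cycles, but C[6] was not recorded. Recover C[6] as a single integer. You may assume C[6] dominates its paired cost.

step 0: dur = L[0]=9 = 9
step 1: dur = max(L[1]=7, C[0]=4) = 7
step 2: dur = max(L[2]=3, C[1]=4) = 4
step 3: dur = max(L[3]=8, C[2]=6) = 8
step 4: dur = max(L[4]=8, C[3]=2) = 8
step 5: dur = max(L[5]=2, C[4]=4) = 4
step 6: dur = max(L[6]=7, C[5]=9) = 9
step 7: dur = max(L[7]=5, C[6]=?) = C[6]  (unknown; binding)
step 8: dur = max(L[8]=3, C[7]=2) = 3
step 9: dur = C[8]=4 = 4
sum of known step durations = 56
dur[7] = total - known = 63 - 56 = 7
C[6] is the binding max in step 7, so C[6] = dur[7] = 7

C[6] = 7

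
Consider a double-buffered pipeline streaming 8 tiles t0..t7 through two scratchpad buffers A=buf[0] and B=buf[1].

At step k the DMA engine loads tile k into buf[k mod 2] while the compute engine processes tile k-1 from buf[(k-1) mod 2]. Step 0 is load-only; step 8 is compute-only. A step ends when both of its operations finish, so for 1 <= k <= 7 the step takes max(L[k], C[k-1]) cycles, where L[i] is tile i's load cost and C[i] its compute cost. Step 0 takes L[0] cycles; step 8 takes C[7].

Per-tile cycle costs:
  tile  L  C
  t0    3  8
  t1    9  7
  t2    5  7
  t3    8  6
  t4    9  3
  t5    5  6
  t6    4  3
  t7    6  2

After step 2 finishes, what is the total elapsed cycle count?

end_cycle[2] = 19

  0. 3=3c; end=3; A:t0 B:-
  1. max(9,8)=9c; end=12; A:t0 B:t1
  2. max(5,7)=7c; end=19; A:t2 B:t1
  3. max(8,7)=8c; end=27; A:t2 B:t3
  4. max(9,6)=9c; end=36; A:t4 B:t3
  5. max(5,3)=5c; end=41; A:t4 B:t5
  6. max(4,6)=6c; end=47; A:t6 B:t5
  7. max(6,3)=6c; end=53; A:t6 B:t7
  8. 2=2c; end=55; A:t6 B:t7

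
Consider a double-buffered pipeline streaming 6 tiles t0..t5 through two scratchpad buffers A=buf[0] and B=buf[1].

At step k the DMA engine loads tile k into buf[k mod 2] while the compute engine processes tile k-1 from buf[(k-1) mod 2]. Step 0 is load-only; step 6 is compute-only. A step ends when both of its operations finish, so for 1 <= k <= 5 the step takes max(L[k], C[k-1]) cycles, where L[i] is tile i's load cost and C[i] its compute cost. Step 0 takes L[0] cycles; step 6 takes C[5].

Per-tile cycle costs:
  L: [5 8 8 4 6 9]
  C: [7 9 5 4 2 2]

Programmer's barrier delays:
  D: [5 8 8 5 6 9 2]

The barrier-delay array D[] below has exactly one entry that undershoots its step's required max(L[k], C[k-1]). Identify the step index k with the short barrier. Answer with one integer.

hazard at step 2

step 0: need L[0]=5 = 5; D[0]=5 ok
step 1: need max(L[1]=8,C[0]=7) = 8; D[1]=8 ok
step 2: need max(L[2]=8,C[1]=9) = 9; D[2]=8 SHORT
step 3: need max(L[3]=4,C[2]=5) = 5; D[3]=5 ok
step 4: need max(L[4]=6,C[3]=4) = 6; D[4]=6 ok
step 5: need max(L[5]=9,C[4]=2) = 9; D[5]=9 ok
step 6: need C[5]=2 = 2; D[6]=2 ok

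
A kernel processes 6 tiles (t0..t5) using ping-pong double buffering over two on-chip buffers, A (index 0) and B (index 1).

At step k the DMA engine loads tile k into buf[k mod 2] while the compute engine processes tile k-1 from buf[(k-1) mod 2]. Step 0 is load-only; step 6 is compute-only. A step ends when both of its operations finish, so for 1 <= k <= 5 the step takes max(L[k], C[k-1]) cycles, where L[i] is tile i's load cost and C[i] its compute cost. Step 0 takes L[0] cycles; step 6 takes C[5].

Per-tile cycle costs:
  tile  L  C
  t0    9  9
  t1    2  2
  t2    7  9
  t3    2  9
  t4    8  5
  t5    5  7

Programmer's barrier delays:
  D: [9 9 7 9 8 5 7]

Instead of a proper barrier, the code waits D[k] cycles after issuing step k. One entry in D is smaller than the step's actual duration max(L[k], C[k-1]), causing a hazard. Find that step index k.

hazard at step 4

step 0: need L[0]=9 = 9; D[0]=9 ok
step 1: need max(L[1]=2,C[0]=9) = 9; D[1]=9 ok
step 2: need max(L[2]=7,C[1]=2) = 7; D[2]=7 ok
step 3: need max(L[3]=2,C[2]=9) = 9; D[3]=9 ok
step 4: need max(L[4]=8,C[3]=9) = 9; D[4]=8 SHORT
step 5: need max(L[5]=5,C[4]=5) = 5; D[5]=5 ok
step 6: need C[5]=7 = 7; D[6]=7 ok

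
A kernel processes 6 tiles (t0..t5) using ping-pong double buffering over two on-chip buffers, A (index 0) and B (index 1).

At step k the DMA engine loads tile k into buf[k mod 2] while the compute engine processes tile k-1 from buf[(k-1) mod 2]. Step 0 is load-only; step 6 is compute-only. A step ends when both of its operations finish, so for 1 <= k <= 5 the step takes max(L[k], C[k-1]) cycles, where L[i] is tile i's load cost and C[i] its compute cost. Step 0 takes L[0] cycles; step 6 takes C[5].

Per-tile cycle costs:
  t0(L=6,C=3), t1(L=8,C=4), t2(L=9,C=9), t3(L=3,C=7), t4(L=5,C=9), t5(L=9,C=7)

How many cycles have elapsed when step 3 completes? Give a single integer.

end_cycle[3] = 32

k=0 load=t0/6c comp=- wait=6 total=6
k=1 load=t1/8c comp=t0/3c wait=8 total=14
k=2 load=t2/9c comp=t1/4c wait=9 total=23
k=3 load=t3/3c comp=t2/9c wait=9 total=32
k=4 load=t4/5c comp=t3/7c wait=7 total=39
k=5 load=t5/9c comp=t4/9c wait=9 total=48
k=6 load=- comp=t5/7c wait=7 total=55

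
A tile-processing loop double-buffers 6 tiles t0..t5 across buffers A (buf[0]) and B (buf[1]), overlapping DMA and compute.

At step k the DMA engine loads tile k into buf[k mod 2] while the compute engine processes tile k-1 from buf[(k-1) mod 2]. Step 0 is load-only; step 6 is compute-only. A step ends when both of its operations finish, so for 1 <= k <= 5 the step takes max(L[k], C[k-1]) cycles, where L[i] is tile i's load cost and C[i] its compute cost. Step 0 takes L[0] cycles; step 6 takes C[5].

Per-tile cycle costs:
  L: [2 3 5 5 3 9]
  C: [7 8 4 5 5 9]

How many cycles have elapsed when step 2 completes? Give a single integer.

  0. 2=2c; end=2; A:t0 B:-
  1. max(3,7)=7c; end=9; A:t0 B:t1
  2. max(5,8)=8c; end=17; A:t2 B:t1
  3. max(5,4)=5c; end=22; A:t2 B:t3
  4. max(3,5)=5c; end=27; A:t4 B:t3
  5. max(9,5)=9c; end=36; A:t4 B:t5
  6. 9=9c; end=45; A:t4 B:t5

end_cycle[2] = 17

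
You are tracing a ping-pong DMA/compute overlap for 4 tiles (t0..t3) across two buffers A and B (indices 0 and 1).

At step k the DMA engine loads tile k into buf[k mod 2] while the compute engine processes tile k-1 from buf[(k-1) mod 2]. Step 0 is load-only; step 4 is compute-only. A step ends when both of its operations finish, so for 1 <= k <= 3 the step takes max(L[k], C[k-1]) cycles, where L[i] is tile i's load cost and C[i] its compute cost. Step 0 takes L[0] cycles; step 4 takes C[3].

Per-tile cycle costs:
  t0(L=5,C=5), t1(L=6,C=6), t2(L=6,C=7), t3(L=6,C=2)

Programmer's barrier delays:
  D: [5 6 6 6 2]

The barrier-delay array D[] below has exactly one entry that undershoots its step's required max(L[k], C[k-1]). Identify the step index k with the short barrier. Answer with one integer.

hazard at step 3

step 0: need L[0]=5 = 5; D[0]=5 ok
step 1: need max(L[1]=6,C[0]=5) = 6; D[1]=6 ok
step 2: need max(L[2]=6,C[1]=6) = 6; D[2]=6 ok
step 3: need max(L[3]=6,C[2]=7) = 7; D[3]=6 SHORT
step 4: need C[3]=2 = 2; D[4]=2 ok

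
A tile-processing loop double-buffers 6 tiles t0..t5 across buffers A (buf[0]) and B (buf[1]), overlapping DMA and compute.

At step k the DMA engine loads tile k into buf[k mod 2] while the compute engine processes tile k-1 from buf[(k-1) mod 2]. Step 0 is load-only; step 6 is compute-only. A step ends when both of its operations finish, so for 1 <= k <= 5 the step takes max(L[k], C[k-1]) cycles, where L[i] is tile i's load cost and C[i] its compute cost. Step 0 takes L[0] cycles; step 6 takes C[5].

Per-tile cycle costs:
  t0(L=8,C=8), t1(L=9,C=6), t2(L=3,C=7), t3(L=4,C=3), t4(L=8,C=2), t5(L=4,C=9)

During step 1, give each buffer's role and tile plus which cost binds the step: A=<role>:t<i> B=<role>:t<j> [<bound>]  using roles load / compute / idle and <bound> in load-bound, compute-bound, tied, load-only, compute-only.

[0] DMA t0→A (8c) ∥ CU idle ⇒ 8c, clock 8
[1] DMA t1→B (9c) ∥ CU A:t0 (8c) ⇒ 9c, clock 17
[2] DMA t2→A (3c) ∥ CU B:t1 (6c) ⇒ 6c, clock 23
[3] DMA t3→B (4c) ∥ CU A:t2 (7c) ⇒ 7c, clock 30
[4] DMA t4→A (8c) ∥ CU B:t3 (3c) ⇒ 8c, clock 38
[5] DMA t5→B (4c) ∥ CU A:t4 (2c) ⇒ 4c, clock 42
[6] DMA idle ∥ CU B:t5 (9c) ⇒ 9c, clock 51

step 1: A=compute:t0 B=load:t1 [load-bound]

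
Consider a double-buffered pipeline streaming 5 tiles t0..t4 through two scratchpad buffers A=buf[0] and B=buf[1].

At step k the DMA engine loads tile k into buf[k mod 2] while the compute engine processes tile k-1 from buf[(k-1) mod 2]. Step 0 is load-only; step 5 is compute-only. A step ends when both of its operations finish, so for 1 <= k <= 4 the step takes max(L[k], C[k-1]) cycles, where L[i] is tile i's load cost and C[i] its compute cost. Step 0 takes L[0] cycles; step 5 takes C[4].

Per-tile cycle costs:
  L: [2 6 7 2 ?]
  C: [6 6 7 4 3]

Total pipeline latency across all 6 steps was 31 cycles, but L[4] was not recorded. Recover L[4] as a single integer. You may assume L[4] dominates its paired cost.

L[4] = 6

step 0 | dur = L[0]=2 = 2
step 1 | dur = max(L[1]=6, C[0]=6) = 6
step 2 | dur = max(L[2]=7, C[1]=6) = 7
step 3 | dur = max(L[3]=2, C[2]=7) = 7
step 4 | dur = max(L[4]=?, C[3]=4) = L[4]  (unknown; binding)
step 5 | dur = C[4]=3 = 3
sum of known step durations = 25
dur[4] = total - known = 31 - 25 = 6
L[4] is the binding max in step 4, so L[4] = dur[4] = 6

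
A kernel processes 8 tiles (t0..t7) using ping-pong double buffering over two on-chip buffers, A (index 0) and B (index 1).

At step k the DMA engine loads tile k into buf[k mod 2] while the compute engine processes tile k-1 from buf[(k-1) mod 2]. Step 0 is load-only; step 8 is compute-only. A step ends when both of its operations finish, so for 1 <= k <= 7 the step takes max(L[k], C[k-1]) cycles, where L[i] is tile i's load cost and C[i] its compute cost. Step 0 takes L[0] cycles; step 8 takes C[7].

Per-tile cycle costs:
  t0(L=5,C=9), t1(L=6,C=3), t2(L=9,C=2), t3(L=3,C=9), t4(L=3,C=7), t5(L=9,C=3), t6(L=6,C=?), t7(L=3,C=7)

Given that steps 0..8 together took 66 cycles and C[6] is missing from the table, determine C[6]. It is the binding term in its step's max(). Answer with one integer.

step 0: dur = L[0]=5 = 5
step 1: dur = max(L[1]=6, C[0]=9) = 9
step 2: dur = max(L[2]=9, C[1]=3) = 9
step 3: dur = max(L[3]=3, C[2]=2) = 3
step 4: dur = max(L[4]=3, C[3]=9) = 9
step 5: dur = max(L[5]=9, C[4]=7) = 9
step 6: dur = max(L[6]=6, C[5]=3) = 6
step 7: dur = max(L[7]=3, C[6]=?) = C[6]  (unknown; binding)
step 8: dur = C[7]=7 = 7
sum of known step durations = 57
dur[7] = total - known = 66 - 57 = 9
C[6] is the binding max in step 7, so C[6] = dur[7] = 9

C[6] = 9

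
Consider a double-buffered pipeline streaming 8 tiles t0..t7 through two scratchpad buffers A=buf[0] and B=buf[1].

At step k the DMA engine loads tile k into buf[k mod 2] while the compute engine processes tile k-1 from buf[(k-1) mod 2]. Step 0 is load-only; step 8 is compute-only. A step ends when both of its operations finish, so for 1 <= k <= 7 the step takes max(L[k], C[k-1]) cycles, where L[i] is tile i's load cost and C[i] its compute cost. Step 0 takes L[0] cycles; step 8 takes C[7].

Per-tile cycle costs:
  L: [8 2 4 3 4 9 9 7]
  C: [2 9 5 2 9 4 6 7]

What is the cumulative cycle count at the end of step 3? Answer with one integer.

k=0 load=t0/8c comp=- wait=8 total=8
k=1 load=t1/2c comp=t0/2c wait=2 total=10
k=2 load=t2/4c comp=t1/9c wait=9 total=19
k=3 load=t3/3c comp=t2/5c wait=5 total=24
k=4 load=t4/4c comp=t3/2c wait=4 total=28
k=5 load=t5/9c comp=t4/9c wait=9 total=37
k=6 load=t6/9c comp=t5/4c wait=9 total=46
k=7 load=t7/7c comp=t6/6c wait=7 total=53
k=8 load=- comp=t7/7c wait=7 total=60

end_cycle[3] = 24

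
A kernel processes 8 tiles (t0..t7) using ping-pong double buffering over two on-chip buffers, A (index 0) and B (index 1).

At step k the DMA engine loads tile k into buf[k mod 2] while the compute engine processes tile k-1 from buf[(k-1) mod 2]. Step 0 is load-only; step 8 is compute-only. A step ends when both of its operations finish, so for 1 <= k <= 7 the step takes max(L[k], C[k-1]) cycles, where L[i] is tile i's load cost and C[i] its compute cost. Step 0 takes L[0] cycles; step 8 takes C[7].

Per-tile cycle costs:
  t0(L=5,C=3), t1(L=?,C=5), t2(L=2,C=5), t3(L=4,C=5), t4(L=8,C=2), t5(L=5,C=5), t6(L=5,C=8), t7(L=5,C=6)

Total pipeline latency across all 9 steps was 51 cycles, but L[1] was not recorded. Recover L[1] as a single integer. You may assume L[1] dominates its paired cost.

step 0 | dur = L[0]=5 = 5
step 1 | dur = max(L[1]=?, C[0]=3) = L[1]  (unknown; binding)
step 2 | dur = max(L[2]=2, C[1]=5) = 5
step 3 | dur = max(L[3]=4, C[2]=5) = 5
step 4 | dur = max(L[4]=8, C[3]=5) = 8
step 5 | dur = max(L[5]=5, C[4]=2) = 5
step 6 | dur = max(L[6]=5, C[5]=5) = 5
step 7 | dur = max(L[7]=5, C[6]=8) = 8
step 8 | dur = C[7]=6 = 6
sum of known step durations = 47
dur[1] = total - known = 51 - 47 = 4
L[1] is the binding max in step 1, so L[1] = dur[1] = 4

L[1] = 4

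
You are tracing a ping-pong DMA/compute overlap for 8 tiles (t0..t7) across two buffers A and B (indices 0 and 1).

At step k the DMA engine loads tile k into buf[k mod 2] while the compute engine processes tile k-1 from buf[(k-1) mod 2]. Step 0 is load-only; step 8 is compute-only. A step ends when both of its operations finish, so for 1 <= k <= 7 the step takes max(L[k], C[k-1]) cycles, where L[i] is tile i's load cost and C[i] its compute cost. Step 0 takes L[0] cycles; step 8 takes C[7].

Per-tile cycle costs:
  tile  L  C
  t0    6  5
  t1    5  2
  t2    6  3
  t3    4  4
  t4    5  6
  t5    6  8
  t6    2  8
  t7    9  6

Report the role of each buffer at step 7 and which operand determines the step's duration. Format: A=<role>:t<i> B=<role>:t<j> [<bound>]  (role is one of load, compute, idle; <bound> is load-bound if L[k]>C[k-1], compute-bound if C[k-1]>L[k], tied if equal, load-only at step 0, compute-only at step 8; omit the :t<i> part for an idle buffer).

[0] DMA t0→A (6c) ∥ CU idle ⇒ 6c, clock 6
[1] DMA t1→B (5c) ∥ CU A:t0 (5c) ⇒ 5c, clock 11
[2] DMA t2→A (6c) ∥ CU B:t1 (2c) ⇒ 6c, clock 17
[3] DMA t3→B (4c) ∥ CU A:t2 (3c) ⇒ 4c, clock 21
[4] DMA t4→A (5c) ∥ CU B:t3 (4c) ⇒ 5c, clock 26
[5] DMA t5→B (6c) ∥ CU A:t4 (6c) ⇒ 6c, clock 32
[6] DMA t6→A (2c) ∥ CU B:t5 (8c) ⇒ 8c, clock 40
[7] DMA t7→B (9c) ∥ CU A:t6 (8c) ⇒ 9c, clock 49
[8] DMA idle ∥ CU B:t7 (6c) ⇒ 6c, clock 55

step 7: A=compute:t6 B=load:t7 [load-bound]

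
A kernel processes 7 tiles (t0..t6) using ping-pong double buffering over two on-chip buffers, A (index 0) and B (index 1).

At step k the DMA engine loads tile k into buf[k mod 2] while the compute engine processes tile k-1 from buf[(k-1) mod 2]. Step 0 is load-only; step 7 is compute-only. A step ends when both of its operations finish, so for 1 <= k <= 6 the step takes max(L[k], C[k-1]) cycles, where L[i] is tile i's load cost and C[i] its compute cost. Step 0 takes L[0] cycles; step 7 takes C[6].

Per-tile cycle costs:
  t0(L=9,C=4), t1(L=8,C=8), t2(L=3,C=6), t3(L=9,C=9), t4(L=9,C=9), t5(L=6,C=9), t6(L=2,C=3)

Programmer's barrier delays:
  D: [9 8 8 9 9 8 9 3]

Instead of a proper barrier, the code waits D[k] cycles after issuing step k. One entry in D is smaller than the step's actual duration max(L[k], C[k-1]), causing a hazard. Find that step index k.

hazard at step 5

[0] required=L[0]=9=9 vs D=9 ok
[1] required=max(L[1]=8,C[0]=4)=8 vs D=8 ok
[2] required=max(L[2]=3,C[1]=8)=8 vs D=8 ok
[3] required=max(L[3]=9,C[2]=6)=9 vs D=9 ok
[4] required=max(L[4]=9,C[3]=9)=9 vs D=9 ok
[5] required=max(L[5]=6,C[4]=9)=9 vs D=8 SHORT
[6] required=max(L[6]=2,C[5]=9)=9 vs D=9 ok
[7] required=C[6]=3=3 vs D=3 ok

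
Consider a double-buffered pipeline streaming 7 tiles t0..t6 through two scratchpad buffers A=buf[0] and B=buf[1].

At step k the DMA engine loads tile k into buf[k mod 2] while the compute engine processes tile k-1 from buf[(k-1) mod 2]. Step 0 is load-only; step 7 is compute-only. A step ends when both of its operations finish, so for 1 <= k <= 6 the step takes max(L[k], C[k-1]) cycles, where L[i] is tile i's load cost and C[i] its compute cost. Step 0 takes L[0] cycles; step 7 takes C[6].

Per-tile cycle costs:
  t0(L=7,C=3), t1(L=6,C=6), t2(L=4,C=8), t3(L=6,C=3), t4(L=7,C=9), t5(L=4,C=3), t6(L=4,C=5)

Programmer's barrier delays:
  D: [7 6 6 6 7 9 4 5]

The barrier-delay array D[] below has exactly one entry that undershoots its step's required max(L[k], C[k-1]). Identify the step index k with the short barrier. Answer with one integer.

hazard at step 3

step 0: need L[0]=7 = 7; D[0]=7 ok
step 1: need max(L[1]=6,C[0]=3) = 6; D[1]=6 ok
step 2: need max(L[2]=4,C[1]=6) = 6; D[2]=6 ok
step 3: need max(L[3]=6,C[2]=8) = 8; D[3]=6 SHORT
step 4: need max(L[4]=7,C[3]=3) = 7; D[4]=7 ok
step 5: need max(L[5]=4,C[4]=9) = 9; D[5]=9 ok
step 6: need max(L[6]=4,C[5]=3) = 4; D[6]=4 ok
step 7: need C[6]=5 = 5; D[7]=5 ok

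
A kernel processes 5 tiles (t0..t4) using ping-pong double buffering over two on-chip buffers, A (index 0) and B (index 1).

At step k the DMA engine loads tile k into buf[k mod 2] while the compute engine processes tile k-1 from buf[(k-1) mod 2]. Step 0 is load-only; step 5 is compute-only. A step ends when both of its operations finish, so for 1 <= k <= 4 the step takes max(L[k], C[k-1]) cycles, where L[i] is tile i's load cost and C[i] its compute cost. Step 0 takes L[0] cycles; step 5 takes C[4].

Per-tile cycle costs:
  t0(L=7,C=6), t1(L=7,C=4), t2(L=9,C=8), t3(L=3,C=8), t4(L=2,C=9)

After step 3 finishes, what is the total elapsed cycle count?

k=0 load=t0/7c comp=- wait=7 total=7
k=1 load=t1/7c comp=t0/6c wait=7 total=14
k=2 load=t2/9c comp=t1/4c wait=9 total=23
k=3 load=t3/3c comp=t2/8c wait=8 total=31
k=4 load=t4/2c comp=t3/8c wait=8 total=39
k=5 load=- comp=t4/9c wait=9 total=48

end_cycle[3] = 31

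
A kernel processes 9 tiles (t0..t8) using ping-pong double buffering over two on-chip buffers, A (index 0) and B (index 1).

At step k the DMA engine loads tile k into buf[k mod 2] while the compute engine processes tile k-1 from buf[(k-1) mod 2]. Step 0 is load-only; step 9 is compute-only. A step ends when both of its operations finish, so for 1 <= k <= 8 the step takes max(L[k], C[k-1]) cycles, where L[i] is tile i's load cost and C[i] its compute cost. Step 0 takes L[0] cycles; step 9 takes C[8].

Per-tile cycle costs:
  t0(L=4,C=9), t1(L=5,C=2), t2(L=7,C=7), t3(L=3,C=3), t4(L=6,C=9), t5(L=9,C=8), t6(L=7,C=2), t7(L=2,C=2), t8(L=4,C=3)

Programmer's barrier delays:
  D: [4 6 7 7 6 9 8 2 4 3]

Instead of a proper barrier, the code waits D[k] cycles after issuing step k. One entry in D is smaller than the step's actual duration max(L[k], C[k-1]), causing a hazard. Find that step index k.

hazard at step 1

step 0: need L[0]=4 = 4; D[0]=4 ok
step 1: need max(L[1]=5,C[0]=9) = 9; D[1]=6 SHORT
step 2: need max(L[2]=7,C[1]=2) = 7; D[2]=7 ok
step 3: need max(L[3]=3,C[2]=7) = 7; D[3]=7 ok
step 4: need max(L[4]=6,C[3]=3) = 6; D[4]=6 ok
step 5: need max(L[5]=9,C[4]=9) = 9; D[5]=9 ok
step 6: need max(L[6]=7,C[5]=8) = 8; D[6]=8 ok
step 7: need max(L[7]=2,C[6]=2) = 2; D[7]=2 ok
step 8: need max(L[8]=4,C[7]=2) = 4; D[8]=4 ok
step 9: need C[8]=3 = 3; D[9]=3 ok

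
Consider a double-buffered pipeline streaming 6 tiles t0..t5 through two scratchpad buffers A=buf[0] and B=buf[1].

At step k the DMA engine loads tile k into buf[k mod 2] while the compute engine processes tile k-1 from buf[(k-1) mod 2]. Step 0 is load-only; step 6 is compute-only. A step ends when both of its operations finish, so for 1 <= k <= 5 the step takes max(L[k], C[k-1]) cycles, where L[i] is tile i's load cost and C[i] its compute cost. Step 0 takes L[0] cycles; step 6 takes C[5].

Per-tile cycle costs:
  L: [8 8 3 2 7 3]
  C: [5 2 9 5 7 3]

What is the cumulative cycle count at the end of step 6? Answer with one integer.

end_cycle[6] = 45

k=0 load=t0/8c comp=- wait=8 total=8
k=1 load=t1/8c comp=t0/5c wait=8 total=16
k=2 load=t2/3c comp=t1/2c wait=3 total=19
k=3 load=t3/2c comp=t2/9c wait=9 total=28
k=4 load=t4/7c comp=t3/5c wait=7 total=35
k=5 load=t5/3c comp=t4/7c wait=7 total=42
k=6 load=- comp=t5/3c wait=3 total=45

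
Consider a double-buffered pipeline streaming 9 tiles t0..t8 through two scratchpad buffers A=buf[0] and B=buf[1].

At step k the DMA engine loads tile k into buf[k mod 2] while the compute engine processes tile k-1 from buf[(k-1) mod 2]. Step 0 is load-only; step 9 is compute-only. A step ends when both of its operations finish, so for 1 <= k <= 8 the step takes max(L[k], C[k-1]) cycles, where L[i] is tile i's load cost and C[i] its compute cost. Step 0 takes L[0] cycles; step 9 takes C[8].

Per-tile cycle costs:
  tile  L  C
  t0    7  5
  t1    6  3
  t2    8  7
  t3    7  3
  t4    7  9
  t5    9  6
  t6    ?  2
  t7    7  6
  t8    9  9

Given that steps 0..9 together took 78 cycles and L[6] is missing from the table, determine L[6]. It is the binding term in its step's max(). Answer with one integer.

L[6] = 9

step 0 = dur = L[0]=7 = 7
step 1 = dur = max(L[1]=6, C[0]=5) = 6
step 2 = dur = max(L[2]=8, C[1]=3) = 8
step 3 = dur = max(L[3]=7, C[2]=7) = 7
step 4 = dur = max(L[4]=7, C[3]=3) = 7
step 5 = dur = max(L[5]=9, C[4]=9) = 9
step 6 = dur = max(L[6]=?, C[5]=6) = L[6]  (unknown; binding)
step 7 = dur = max(L[7]=7, C[6]=2) = 7
step 8 = dur = max(L[8]=9, C[7]=6) = 9
step 9 = dur = C[8]=9 = 9
sum of known step durations = 69
dur[6] = total - known = 78 - 69 = 9
L[6] is the binding max in step 6, so L[6] = dur[6] = 9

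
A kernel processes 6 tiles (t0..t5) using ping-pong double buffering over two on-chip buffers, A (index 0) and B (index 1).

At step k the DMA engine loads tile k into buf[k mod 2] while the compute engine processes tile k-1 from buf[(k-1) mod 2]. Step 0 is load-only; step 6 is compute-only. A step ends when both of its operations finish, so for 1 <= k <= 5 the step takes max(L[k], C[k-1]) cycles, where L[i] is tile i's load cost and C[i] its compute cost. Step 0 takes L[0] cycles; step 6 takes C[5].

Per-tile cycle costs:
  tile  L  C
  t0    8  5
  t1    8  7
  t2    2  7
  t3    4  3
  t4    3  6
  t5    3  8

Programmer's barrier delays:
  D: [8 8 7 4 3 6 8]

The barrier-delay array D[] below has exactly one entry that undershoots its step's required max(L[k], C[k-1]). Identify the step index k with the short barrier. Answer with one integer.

hazard at step 3

[0] required=L[0]=8=8 vs D=8 ok
[1] required=max(L[1]=8,C[0]=5)=8 vs D=8 ok
[2] required=max(L[2]=2,C[1]=7)=7 vs D=7 ok
[3] required=max(L[3]=4,C[2]=7)=7 vs D=4 SHORT
[4] required=max(L[4]=3,C[3]=3)=3 vs D=3 ok
[5] required=max(L[5]=3,C[4]=6)=6 vs D=6 ok
[6] required=C[5]=8=8 vs D=8 ok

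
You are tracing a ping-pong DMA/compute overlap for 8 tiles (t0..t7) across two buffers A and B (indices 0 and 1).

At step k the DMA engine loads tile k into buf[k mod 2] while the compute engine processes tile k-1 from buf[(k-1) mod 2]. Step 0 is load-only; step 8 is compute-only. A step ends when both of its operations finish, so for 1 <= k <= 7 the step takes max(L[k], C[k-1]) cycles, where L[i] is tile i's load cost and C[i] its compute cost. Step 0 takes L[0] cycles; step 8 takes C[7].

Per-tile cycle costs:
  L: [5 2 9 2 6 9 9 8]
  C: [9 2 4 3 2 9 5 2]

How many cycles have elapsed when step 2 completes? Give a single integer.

end_cycle[2] = 23

step 0: L[0]=5 → dur=5, Σ=5 | A=load:t0 B=idle [load-only]
step 1: L[1]=2 C[0]=9 → dur=9, Σ=14 | A=compute:t0 B=load:t1 [compute-bound]
step 2: L[2]=9 C[1]=2 → dur=9, Σ=23 | A=load:t2 B=compute:t1 [load-bound]
step 3: L[3]=2 C[2]=4 → dur=4, Σ=27 | A=compute:t2 B=load:t3 [compute-bound]
step 4: L[4]=6 C[3]=3 → dur=6, Σ=33 | A=load:t4 B=compute:t3 [load-bound]
step 5: L[5]=9 C[4]=2 → dur=9, Σ=42 | A=compute:t4 B=load:t5 [load-bound]
step 6: L[6]=9 C[5]=9 → dur=9, Σ=51 | A=load:t6 B=compute:t5 [tied]
step 7: L[7]=8 C[6]=5 → dur=8, Σ=59 | A=compute:t6 B=load:t7 [load-bound]
step 8: C[7]=2 → dur=2, Σ=61 | A=idle B=compute:t7 [compute-only]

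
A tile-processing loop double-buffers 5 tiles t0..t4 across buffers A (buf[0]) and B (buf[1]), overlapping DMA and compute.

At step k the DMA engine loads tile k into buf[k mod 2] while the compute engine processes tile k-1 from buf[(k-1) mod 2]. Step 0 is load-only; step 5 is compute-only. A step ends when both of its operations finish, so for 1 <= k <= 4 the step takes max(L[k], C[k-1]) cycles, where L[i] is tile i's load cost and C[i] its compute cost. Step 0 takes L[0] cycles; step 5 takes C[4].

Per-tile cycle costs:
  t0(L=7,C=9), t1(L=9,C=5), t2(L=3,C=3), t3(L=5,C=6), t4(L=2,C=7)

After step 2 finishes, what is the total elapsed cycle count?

[0] DMA t0→A (7c) ∥ CU idle ⇒ 7c, clock 7
[1] DMA t1→B (9c) ∥ CU A:t0 (9c) ⇒ 9c, clock 16
[2] DMA t2→A (3c) ∥ CU B:t1 (5c) ⇒ 5c, clock 21
[3] DMA t3→B (5c) ∥ CU A:t2 (3c) ⇒ 5c, clock 26
[4] DMA t4→A (2c) ∥ CU B:t3 (6c) ⇒ 6c, clock 32
[5] DMA idle ∥ CU A:t4 (7c) ⇒ 7c, clock 39

end_cycle[2] = 21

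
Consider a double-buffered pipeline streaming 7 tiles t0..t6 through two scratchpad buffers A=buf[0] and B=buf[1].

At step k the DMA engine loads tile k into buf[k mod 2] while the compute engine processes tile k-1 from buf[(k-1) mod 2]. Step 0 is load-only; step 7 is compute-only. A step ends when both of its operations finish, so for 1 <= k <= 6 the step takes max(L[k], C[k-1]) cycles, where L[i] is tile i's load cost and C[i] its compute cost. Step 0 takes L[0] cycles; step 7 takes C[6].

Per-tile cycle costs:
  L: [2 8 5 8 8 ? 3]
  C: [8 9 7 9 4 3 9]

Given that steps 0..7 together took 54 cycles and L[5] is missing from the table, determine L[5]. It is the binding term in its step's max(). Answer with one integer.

step 0 → dur = L[0]=2 = 2
step 1 → dur = max(L[1]=8, C[0]=8) = 8
step 2 → dur = max(L[2]=5, C[1]=9) = 9
step 3 → dur = max(L[3]=8, C[2]=7) = 8
step 4 → dur = max(L[4]=8, C[3]=9) = 9
step 5 → dur = max(L[5]=?, C[4]=4) = L[5]  (unknown; binding)
step 6 → dur = max(L[6]=3, C[5]=3) = 3
step 7 → dur = C[6]=9 = 9
sum of known step durations = 48
dur[5] = total - known = 54 - 48 = 6
L[5] is the binding max in step 5, so L[5] = dur[5] = 6

L[5] = 6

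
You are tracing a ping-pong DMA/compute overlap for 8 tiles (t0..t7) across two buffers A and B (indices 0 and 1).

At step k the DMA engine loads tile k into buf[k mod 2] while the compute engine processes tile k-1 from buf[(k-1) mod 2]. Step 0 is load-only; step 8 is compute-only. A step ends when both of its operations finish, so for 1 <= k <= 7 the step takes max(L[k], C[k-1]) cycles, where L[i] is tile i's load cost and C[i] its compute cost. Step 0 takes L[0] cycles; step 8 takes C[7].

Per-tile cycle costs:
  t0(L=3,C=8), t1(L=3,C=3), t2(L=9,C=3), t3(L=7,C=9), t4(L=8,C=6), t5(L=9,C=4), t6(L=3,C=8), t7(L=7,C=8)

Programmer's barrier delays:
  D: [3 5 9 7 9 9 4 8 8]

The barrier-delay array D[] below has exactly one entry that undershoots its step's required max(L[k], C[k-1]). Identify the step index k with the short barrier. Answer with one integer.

step 0: need L[0]=3 = 3; D[0]=3 ok
step 1: need max(L[1]=3,C[0]=8) = 8; D[1]=5 SHORT
step 2: need max(L[2]=9,C[1]=3) = 9; D[2]=9 ok
step 3: need max(L[3]=7,C[2]=3) = 7; D[3]=7 ok
step 4: need max(L[4]=8,C[3]=9) = 9; D[4]=9 ok
step 5: need max(L[5]=9,C[4]=6) = 9; D[5]=9 ok
step 6: need max(L[6]=3,C[5]=4) = 4; D[6]=4 ok
step 7: need max(L[7]=7,C[6]=8) = 8; D[7]=8 ok
step 8: need C[7]=8 = 8; D[8]=8 ok

hazard at step 1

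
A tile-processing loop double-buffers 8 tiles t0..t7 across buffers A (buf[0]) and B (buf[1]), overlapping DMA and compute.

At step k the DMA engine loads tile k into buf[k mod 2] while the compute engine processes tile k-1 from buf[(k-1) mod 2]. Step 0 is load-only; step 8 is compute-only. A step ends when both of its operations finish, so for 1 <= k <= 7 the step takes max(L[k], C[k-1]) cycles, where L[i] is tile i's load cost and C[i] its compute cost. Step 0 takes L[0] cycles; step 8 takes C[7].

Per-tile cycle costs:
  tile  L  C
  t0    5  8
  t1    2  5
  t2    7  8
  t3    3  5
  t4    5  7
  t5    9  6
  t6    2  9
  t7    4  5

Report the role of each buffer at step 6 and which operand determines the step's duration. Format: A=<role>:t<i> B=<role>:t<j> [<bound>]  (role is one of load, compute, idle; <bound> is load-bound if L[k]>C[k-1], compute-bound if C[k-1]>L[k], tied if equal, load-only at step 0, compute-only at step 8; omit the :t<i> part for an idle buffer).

step 6: A=load:t6 B=compute:t5 [compute-bound]

  0. 5=5c; end=5; A:t0 B:-
  1. max(2,8)=8c; end=13; A:t0 B:t1
  2. max(7,5)=7c; end=20; A:t2 B:t1
  3. max(3,8)=8c; end=28; A:t2 B:t3
  4. max(5,5)=5c; end=33; A:t4 B:t3
  5. max(9,7)=9c; end=42; A:t4 B:t5
  6. max(2,6)=6c; end=48; A:t6 B:t5
  7. max(4,9)=9c; end=57; A:t6 B:t7
  8. 5=5c; end=62; A:t6 B:t7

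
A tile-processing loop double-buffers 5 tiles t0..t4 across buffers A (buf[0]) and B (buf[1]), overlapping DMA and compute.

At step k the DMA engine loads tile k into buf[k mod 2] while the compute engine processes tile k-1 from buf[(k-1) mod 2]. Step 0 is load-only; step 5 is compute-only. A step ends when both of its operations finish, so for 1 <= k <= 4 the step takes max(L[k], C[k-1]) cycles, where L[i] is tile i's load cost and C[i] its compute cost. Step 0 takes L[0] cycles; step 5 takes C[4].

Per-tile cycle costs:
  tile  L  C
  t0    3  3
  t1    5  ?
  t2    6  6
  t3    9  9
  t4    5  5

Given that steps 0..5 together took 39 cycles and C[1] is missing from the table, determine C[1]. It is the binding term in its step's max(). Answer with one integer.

C[1] = 8

step 0 = dur = L[0]=3 = 3
step 1 = dur = max(L[1]=5, C[0]=3) = 5
step 2 = dur = max(L[2]=6, C[1]=?) = C[1]  (unknown; binding)
step 3 = dur = max(L[3]=9, C[2]=6) = 9
step 4 = dur = max(L[4]=5, C[3]=9) = 9
step 5 = dur = C[4]=5 = 5
sum of known step durations = 31
dur[2] = total - known = 39 - 31 = 8
C[1] is the binding max in step 2, so C[1] = dur[2] = 8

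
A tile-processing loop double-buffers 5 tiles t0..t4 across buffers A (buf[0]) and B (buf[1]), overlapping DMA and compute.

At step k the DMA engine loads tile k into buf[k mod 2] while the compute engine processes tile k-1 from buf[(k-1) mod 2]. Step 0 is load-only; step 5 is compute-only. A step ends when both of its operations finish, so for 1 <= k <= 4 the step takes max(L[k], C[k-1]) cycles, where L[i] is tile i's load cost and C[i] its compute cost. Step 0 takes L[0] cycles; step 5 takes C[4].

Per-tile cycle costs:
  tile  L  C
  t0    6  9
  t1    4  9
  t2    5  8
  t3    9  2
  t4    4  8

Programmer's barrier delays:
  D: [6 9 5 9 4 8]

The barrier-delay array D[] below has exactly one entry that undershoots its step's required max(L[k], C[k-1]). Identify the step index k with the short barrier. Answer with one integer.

hazard at step 2

[0] required=L[0]=6=6 vs D=6 ok
[1] required=max(L[1]=4,C[0]=9)=9 vs D=9 ok
[2] required=max(L[2]=5,C[1]=9)=9 vs D=5 SHORT
[3] required=max(L[3]=9,C[2]=8)=9 vs D=9 ok
[4] required=max(L[4]=4,C[3]=2)=4 vs D=4 ok
[5] required=C[4]=8=8 vs D=8 ok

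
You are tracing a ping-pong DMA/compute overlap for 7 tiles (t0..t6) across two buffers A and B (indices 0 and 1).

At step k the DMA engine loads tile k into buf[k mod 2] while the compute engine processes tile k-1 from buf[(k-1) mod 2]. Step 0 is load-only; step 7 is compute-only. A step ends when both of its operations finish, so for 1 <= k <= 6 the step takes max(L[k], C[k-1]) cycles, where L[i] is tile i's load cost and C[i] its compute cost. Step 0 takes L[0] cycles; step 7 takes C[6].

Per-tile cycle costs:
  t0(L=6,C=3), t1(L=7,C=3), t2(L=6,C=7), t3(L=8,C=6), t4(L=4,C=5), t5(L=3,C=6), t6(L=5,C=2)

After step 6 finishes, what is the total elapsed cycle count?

k=0 load=t0/6c comp=- wait=6 total=6
k=1 load=t1/7c comp=t0/3c wait=7 total=13
k=2 load=t2/6c comp=t1/3c wait=6 total=19
k=3 load=t3/8c comp=t2/7c wait=8 total=27
k=4 load=t4/4c comp=t3/6c wait=6 total=33
k=5 load=t5/3c comp=t4/5c wait=5 total=38
k=6 load=t6/5c comp=t5/6c wait=6 total=44
k=7 load=- comp=t6/2c wait=2 total=46

end_cycle[6] = 44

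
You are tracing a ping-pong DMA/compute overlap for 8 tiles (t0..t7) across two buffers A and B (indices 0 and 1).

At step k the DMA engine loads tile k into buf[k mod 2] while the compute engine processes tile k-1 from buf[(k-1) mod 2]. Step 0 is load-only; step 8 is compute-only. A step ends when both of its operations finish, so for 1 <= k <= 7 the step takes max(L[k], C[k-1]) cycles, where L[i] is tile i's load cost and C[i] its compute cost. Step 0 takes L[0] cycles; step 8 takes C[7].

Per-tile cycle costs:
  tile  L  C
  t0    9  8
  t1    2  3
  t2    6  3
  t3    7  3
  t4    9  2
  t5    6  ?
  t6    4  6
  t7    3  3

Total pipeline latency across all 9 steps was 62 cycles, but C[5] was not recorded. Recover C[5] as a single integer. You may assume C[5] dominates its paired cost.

C[5] = 8

step 0 = dur = L[0]=9 = 9
step 1 = dur = max(L[1]=2, C[0]=8) = 8
step 2 = dur = max(L[2]=6, C[1]=3) = 6
step 3 = dur = max(L[3]=7, C[2]=3) = 7
step 4 = dur = max(L[4]=9, C[3]=3) = 9
step 5 = dur = max(L[5]=6, C[4]=2) = 6
step 6 = dur = max(L[6]=4, C[5]=?) = C[5]  (unknown; binding)
step 7 = dur = max(L[7]=3, C[6]=6) = 6
step 8 = dur = C[7]=3 = 3
sum of known step durations = 54
dur[6] = total - known = 62 - 54 = 8
C[5] is the binding max in step 6, so C[5] = dur[6] = 8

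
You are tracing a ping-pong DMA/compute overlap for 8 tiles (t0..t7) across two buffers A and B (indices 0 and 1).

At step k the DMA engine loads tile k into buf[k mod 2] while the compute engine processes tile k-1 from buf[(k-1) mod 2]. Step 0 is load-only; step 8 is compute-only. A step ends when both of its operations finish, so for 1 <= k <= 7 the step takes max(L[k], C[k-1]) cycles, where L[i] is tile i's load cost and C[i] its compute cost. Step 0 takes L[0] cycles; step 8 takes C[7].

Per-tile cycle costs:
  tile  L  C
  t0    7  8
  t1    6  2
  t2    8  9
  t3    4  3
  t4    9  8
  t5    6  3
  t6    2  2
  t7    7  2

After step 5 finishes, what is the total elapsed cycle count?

end_cycle[5] = 49

[0] DMA t0→A (7c) ∥ CU idle ⇒ 7c, clock 7
[1] DMA t1→B (6c) ∥ CU A:t0 (8c) ⇒ 8c, clock 15
[2] DMA t2→A (8c) ∥ CU B:t1 (2c) ⇒ 8c, clock 23
[3] DMA t3→B (4c) ∥ CU A:t2 (9c) ⇒ 9c, clock 32
[4] DMA t4→A (9c) ∥ CU B:t3 (3c) ⇒ 9c, clock 41
[5] DMA t5→B (6c) ∥ CU A:t4 (8c) ⇒ 8c, clock 49
[6] DMA t6→A (2c) ∥ CU B:t5 (3c) ⇒ 3c, clock 52
[7] DMA t7→B (7c) ∥ CU A:t6 (2c) ⇒ 7c, clock 59
[8] DMA idle ∥ CU B:t7 (2c) ⇒ 2c, clock 61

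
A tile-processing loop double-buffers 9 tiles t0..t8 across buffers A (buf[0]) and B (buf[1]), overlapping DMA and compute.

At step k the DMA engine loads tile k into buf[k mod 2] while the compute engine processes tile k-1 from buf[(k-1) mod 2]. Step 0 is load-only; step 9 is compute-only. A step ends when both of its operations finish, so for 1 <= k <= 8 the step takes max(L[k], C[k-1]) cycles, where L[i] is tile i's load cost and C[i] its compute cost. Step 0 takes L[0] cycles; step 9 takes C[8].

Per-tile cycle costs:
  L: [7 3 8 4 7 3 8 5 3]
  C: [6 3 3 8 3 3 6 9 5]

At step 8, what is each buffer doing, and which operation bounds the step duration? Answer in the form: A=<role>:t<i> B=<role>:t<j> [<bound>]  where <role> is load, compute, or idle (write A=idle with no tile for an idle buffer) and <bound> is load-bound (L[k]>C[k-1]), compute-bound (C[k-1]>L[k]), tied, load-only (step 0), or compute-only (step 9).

[0] DMA t0→A (7c) ∥ CU idle ⇒ 7c, clock 7
[1] DMA t1→B (3c) ∥ CU A:t0 (6c) ⇒ 6c, clock 13
[2] DMA t2→A (8c) ∥ CU B:t1 (3c) ⇒ 8c, clock 21
[3] DMA t3→B (4c) ∥ CU A:t2 (3c) ⇒ 4c, clock 25
[4] DMA t4→A (7c) ∥ CU B:t3 (8c) ⇒ 8c, clock 33
[5] DMA t5→B (3c) ∥ CU A:t4 (3c) ⇒ 3c, clock 36
[6] DMA t6→A (8c) ∥ CU B:t5 (3c) ⇒ 8c, clock 44
[7] DMA t7→B (5c) ∥ CU A:t6 (6c) ⇒ 6c, clock 50
[8] DMA t8→A (3c) ∥ CU B:t7 (9c) ⇒ 9c, clock 59
[9] DMA idle ∥ CU A:t8 (5c) ⇒ 5c, clock 64

step 8: A=load:t8 B=compute:t7 [compute-bound]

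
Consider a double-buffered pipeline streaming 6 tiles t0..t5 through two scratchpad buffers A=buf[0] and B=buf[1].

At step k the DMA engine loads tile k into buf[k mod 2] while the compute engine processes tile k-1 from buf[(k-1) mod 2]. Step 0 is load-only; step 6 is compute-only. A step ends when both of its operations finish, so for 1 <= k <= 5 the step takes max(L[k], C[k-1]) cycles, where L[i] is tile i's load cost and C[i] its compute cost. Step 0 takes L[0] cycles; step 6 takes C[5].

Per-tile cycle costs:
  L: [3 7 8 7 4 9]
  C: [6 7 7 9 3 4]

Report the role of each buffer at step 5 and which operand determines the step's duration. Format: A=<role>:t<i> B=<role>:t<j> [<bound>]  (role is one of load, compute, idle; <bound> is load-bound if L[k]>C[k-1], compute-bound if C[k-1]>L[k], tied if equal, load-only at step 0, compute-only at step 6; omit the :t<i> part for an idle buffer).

step 0: L[0]=3 → dur=3, Σ=3 | A=load:t0 B=idle [load-only]
step 1: L[1]=7 C[0]=6 → dur=7, Σ=10 | A=compute:t0 B=load:t1 [load-bound]
step 2: L[2]=8 C[1]=7 → dur=8, Σ=18 | A=load:t2 B=compute:t1 [load-bound]
step 3: L[3]=7 C[2]=7 → dur=7, Σ=25 | A=compute:t2 B=load:t3 [tied]
step 4: L[4]=4 C[3]=9 → dur=9, Σ=34 | A=load:t4 B=compute:t3 [compute-bound]
step 5: L[5]=9 C[4]=3 → dur=9, Σ=43 | A=compute:t4 B=load:t5 [load-bound]
step 6: C[5]=4 → dur=4, Σ=47 | A=idle B=compute:t5 [compute-only]

step 5: A=compute:t4 B=load:t5 [load-bound]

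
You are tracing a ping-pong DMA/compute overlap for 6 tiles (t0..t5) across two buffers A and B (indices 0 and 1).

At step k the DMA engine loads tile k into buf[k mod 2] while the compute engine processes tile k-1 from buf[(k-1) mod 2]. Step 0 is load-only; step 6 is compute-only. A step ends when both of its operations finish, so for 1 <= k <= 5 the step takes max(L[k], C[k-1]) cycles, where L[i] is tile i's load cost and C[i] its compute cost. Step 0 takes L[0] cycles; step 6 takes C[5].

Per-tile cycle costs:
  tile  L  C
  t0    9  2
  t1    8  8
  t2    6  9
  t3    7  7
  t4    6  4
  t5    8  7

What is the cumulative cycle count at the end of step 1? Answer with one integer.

step 0: L[0]=9 → dur=9, Σ=9 | A=load:t0 B=idle [load-only]
step 1: L[1]=8 C[0]=2 → dur=8, Σ=17 | A=compute:t0 B=load:t1 [load-bound]
step 2: L[2]=6 C[1]=8 → dur=8, Σ=25 | A=load:t2 B=compute:t1 [compute-bound]
step 3: L[3]=7 C[2]=9 → dur=9, Σ=34 | A=compute:t2 B=load:t3 [compute-bound]
step 4: L[4]=6 C[3]=7 → dur=7, Σ=41 | A=load:t4 B=compute:t3 [compute-bound]
step 5: L[5]=8 C[4]=4 → dur=8, Σ=49 | A=compute:t4 B=load:t5 [load-bound]
step 6: C[5]=7 → dur=7, Σ=56 | A=idle B=compute:t5 [compute-only]

end_cycle[1] = 17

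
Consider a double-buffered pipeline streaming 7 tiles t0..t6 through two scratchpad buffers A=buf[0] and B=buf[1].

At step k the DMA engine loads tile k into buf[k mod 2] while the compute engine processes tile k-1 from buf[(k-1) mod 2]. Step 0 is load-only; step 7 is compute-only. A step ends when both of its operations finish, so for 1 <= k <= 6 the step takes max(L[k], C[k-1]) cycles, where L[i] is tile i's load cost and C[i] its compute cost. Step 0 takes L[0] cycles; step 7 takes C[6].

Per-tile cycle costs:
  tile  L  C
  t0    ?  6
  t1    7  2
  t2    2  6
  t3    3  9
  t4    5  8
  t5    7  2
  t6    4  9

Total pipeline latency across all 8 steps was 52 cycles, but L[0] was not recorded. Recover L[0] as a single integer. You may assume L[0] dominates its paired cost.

L[0] = 7

step 0 | dur = L[0]=? = L[0]  (unknown; binding)
step 1 | dur = max(L[1]=7, C[0]=6) = 7
step 2 | dur = max(L[2]=2, C[1]=2) = 2
step 3 | dur = max(L[3]=3, C[2]=6) = 6
step 4 | dur = max(L[4]=5, C[3]=9) = 9
step 5 | dur = max(L[5]=7, C[4]=8) = 8
step 6 | dur = max(L[6]=4, C[5]=2) = 4
step 7 | dur = C[6]=9 = 9
sum of known step durations = 45
dur[0] = total - known = 52 - 45 = 7
L[0] is the binding max in step 0, so L[0] = dur[0] = 7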